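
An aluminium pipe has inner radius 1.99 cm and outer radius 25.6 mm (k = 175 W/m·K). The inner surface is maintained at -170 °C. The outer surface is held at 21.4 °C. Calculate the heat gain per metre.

Q' = 2πk·ΔT/ln(r₂/r₁) = 2π × 175 × 191.4 / ln(0.0256/0.0199) = 8.36×10^5 W/m

Q' = 836 kW/m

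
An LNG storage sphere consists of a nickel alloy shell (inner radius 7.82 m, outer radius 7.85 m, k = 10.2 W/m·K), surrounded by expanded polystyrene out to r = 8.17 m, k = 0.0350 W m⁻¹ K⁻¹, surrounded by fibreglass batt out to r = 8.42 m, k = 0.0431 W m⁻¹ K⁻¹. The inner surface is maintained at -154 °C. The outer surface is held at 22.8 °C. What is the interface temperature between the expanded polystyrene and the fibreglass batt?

Resistance network (inner→outer):
  R_nickel alloy = (1/7.82 − 1/7.85)/(4πk) = 4.887×10^-4/(4π·10.2) = 3.813×10^-6 K/W
  R_expanded polystyrene = (1/7.85 − 1/8.17)/(4πk) = 0.004990/(4π·0.0350) = 0.01134 K/W
  R_fibreglass batt = (1/8.17 − 1/8.42)/(4πk) = 0.003634/(4π·0.0431) = 0.006710 K/W
ΣR = 3.813×10^-6 + 0.01134 + 0.006710 = 0.01805 K/W
Q = ΔT/ΣR = (-154 °C − 22.8 °C)/0.01805 = -9795 W
From the inner boundary to the expanded polystyrene/fibreglass batt interface, ΣR_partial = 0.01134 K/W.
T_interface = T_in − Q·ΣR_partial = -154 °C − (-9795)(0.01134) = -42.9 °C

T = -42.9 °C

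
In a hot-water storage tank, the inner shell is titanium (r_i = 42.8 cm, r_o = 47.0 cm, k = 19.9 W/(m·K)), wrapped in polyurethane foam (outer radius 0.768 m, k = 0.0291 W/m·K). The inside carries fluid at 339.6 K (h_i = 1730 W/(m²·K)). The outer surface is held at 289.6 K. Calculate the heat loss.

Series thermal resistances, inner to outer:
  R_conv,in = 1/(4πr²h) = 1/(4π·0.428²·1730) = 2.511×10^-4 K/W
  R_titanium = (1/0.428 − 1/0.470)/(4πk) = 0.2088/(4π·19.9) = 8.349×10^-4 K/W
  R_polyurethane foam = (1/0.470 − 1/0.768)/(4πk) = 0.8256/(4π·0.0291) = 2.258 K/W
ΣR = 2.511×10^-4 + 8.349×10^-4 + 2.258 = 2.259 K/W
Q = ΔT/ΣR = (339.6 K − 289.6 K)/2.259 = 22.1 W

Q = 22.1 W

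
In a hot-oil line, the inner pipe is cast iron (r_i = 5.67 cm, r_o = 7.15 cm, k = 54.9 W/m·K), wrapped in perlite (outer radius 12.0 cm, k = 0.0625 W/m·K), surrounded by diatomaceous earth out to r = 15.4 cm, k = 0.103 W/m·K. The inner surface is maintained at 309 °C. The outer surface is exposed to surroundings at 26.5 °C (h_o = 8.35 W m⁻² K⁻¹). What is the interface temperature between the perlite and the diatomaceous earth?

T = 105 °C

Resistance network (inner→outer):
  R'_cast iron = ln(0.0715/0.0567)/(2πk) = 0.2319/(2π·54.9) = 6.723×10^-4 m·K/W
  R'_perlite = ln(0.120/0.0715)/(2πk) = 0.5178/(2π·0.0625) = 1.319 m·K/W
  R'_diatomaceous earth = ln(0.154/0.120)/(2πk) = 0.2495/(2π·0.103) = 0.3855 m·K/W
  R'_conv,out = 1/(2πr h) = 1/(2π·0.154·8.35) = 0.1238 m·K/W
ΣR = 6.723×10^-4 + 1.319 + 0.3855 + 0.1238 = 1.829 m·K/W
Q' = ΔT/ΣR = (309 °C − 26.5 °C)/1.829 = 154.5 W/m
From the inner boundary to the perlite/diatomaceous earth interface, ΣR_partial = 1.320 m·K/W.
T_interface = T_in − Q'·ΣR_partial = 309 °C − (154.5)(1.320) = 105 °C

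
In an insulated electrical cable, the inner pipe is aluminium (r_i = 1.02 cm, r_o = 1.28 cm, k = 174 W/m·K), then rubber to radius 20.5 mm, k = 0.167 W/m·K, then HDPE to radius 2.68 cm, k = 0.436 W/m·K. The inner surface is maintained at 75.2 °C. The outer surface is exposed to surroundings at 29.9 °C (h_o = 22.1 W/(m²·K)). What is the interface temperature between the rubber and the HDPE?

Resistance network (inner→outer):
  R'_aluminium = ln(0.0128/0.0102)/(2πk) = 0.2271/(2π·174) = 2.077×10^-4 m·K/W
  R'_rubber = ln(0.0205/0.0128)/(2πk) = 0.4710/(2π·0.167) = 0.4489 m·K/W
  R'_HDPE = ln(0.0268/0.0205)/(2πk) = 0.2680/(2π·0.436) = 0.09782 m·K/W
  R'_conv,out = 1/(2πr h) = 1/(2π·0.0268·22.1) = 0.2687 m·K/W
ΣR = 2.077×10^-4 + 0.4489 + 0.09782 + 0.2687 = 0.8156 m·K/W
Q' = ΔT/ΣR = (75.2 °C − 29.9 °C)/0.8156 = 55.54 W/m
From the inner boundary to the rubber/HDPE interface, ΣR_partial = 0.4491 m·K/W.
T_interface = T_in − Q'·ΣR_partial = 75.2 °C − (55.54)(0.4491) = 50.3 °C

T = 50.3 °C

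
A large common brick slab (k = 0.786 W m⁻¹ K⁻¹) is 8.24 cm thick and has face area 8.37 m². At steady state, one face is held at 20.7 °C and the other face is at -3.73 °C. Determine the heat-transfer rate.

Q = 1950 W

Q = kA·ΔT/L = 0.786 × 8.37 × |20.7 °C − -3.73 °C| / 0.0824 = 1950 W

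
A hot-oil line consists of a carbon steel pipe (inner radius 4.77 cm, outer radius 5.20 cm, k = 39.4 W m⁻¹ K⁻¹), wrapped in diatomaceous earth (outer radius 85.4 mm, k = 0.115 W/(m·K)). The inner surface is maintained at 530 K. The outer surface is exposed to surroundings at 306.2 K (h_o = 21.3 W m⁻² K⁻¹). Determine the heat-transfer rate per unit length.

Q' = 289 W/m

Resistance network (inner→outer):
  R'_carbon steel = ln(0.0520/0.0477)/(2πk) = 0.08631/(2π·39.4) = 3.487×10^-4 m·K/W
  R'_diatomaceous earth = ln(0.0854/0.0520)/(2πk) = 0.4961/(2π·0.115) = 0.6866 m·K/W
  R'_conv,out = 1/(2πr h) = 1/(2π·0.0854·21.3) = 0.08749 m·K/W
ΣR = 3.487×10^-4 + 0.6866 + 0.08749 = 0.7744 m·K/W
Q' = ΔT/ΣR = (530 K − 306.2 K)/0.7744 = 289 W/m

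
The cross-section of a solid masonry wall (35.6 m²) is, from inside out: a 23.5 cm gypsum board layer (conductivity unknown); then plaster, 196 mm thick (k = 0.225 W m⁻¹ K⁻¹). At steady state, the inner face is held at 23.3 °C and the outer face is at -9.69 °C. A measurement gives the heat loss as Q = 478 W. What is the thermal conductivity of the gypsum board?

k = 0.148 W/m·K

ΣR = ΔT/Q = |23.3 − -9.69|/478 = 0.06902 K/W
Known resistances:
  R_plaster = L/(kA) = 0.196/(0.225·35.6) = 0.02447 K/W
R_gypsum board = ΣR − ΣR_known = 0.06902 − 0.02447 = 0.04455 K/W
L/(kA) = 0.04455 ⇒ k = 0.235/(0.04455·35.6) = 0.148 W/m·K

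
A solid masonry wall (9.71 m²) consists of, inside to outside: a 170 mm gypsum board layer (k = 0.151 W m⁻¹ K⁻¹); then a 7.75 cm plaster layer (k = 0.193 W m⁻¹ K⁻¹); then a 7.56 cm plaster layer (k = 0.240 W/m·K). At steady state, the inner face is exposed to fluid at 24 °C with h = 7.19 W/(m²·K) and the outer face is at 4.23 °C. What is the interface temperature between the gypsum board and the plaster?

T = 11.4 °C

Treat each layer as a resistance in series:
  R_conv,in = 1/(hA) = 1/(7.19·9.71) = 0.01432 K/W
  R_gypsum board = L/(kA) = 0.170/(0.151·9.71) = 0.1159 K/W
  R_plaster = L/(kA) = 0.0775/(0.193·9.71) = 0.04135 K/W
  R_plaster = L/(kA) = 0.0756/(0.240·9.71) = 0.03244 K/W
ΣR = 0.01432 + 0.1159 + 0.04135 + 0.03244 = 0.2040 K/W
Q = ΔT/ΣR = (24 °C − 4.23 °C)/0.2040 = 96.91 W
From the inner boundary to the gypsum board/plaster interface, ΣR_partial = 0.1302 K/W.
T_interface = T_in − Q·ΣR_partial = 24 °C − (96.91)(0.1302) = 11.4 °C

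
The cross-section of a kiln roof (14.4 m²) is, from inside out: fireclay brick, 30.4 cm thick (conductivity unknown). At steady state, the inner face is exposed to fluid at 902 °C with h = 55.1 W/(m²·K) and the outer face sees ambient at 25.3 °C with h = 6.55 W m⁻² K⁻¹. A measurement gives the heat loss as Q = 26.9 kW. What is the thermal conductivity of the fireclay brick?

ΣR = ΔT/Q = |902 − 25.3|/26900 = 0.03259 K/W
Known resistances:
  R_conv,in = 1/(hA) = 1/(55.1·14.4) = 0.001260 K/W
  R_conv,out = 1/(hA) = 1/(6.55·14.4) = 0.01060 K/W
R_fireclay brick = ΣR − ΣR_known = 0.03259 − 0.01186 = 0.02073 K/W
L/(kA) = 0.02073 ⇒ k = 0.304/(0.02073·14.4) = 1.02 W/m·K

k = 1.02 W/m·K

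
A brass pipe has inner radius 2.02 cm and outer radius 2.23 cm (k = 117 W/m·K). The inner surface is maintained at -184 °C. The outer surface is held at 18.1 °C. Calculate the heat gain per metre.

Q' = 2πk·ΔT/ln(r₂/r₁) = 2π × 117 × 202.1 / ln(0.0223/0.0202) = 1.50×10^6 W/m

Q' = 1.50×10^6 W/m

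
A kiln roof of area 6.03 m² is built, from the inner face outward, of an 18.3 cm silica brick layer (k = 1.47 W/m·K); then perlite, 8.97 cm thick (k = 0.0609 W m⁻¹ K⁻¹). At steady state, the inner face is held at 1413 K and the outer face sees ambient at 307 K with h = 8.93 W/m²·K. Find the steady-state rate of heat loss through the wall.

Series thermal resistances, inner to outer:
  R_silica brick = L/(kA) = 0.183/(1.47·6.03) = 0.02065 K/W
  R_perlite = L/(kA) = 0.0897/(0.0609·6.03) = 0.2443 K/W
  R_conv,out = 1/(hA) = 1/(8.93·6.03) = 0.01857 K/W
ΣR = 0.02065 + 0.2443 + 0.01857 = 0.2835 K/W
Q = ΔT/ΣR = (1413 K − 307 K)/0.2835 = 3900 W

Q = 3900 W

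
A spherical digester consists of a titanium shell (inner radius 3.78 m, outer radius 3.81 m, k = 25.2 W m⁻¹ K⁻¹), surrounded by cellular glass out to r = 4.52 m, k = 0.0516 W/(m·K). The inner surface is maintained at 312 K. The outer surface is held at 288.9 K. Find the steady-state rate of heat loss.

Treat each layer as a resistance in series:
  R_titanium = (1/3.78 − 1/3.81)/(4πk) = 0.002083/(4π·25.2) = 6.578×10^-6 K/W
  R_cellular glass = (1/3.81 − 1/4.52)/(4πk) = 0.04123/(4π·0.0516) = 0.06358 K/W
ΣR = 6.578×10^-6 + 0.06358 = 0.06359 K/W
Q = ΔT/ΣR = (312 K − 288.9 K)/0.06359 = 363 W

Q = 363 W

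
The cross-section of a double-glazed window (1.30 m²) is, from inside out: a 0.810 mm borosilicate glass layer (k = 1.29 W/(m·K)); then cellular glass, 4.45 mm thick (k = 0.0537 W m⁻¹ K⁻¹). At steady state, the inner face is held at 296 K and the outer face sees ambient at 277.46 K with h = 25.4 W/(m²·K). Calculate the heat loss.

Treat each layer as a resistance in series:
  R_borosilicate glass = L/(kA) = 8.10×10^-4/(1.29·1.30) = 4.830×10^-4 K/W
  R_cellular glass = L/(kA) = 0.00445/(0.0537·1.30) = 0.06374 K/W
  R_conv,out = 1/(hA) = 1/(25.4·1.30) = 0.03028 K/W
ΣR = 4.830×10^-4 + 0.06374 + 0.03028 = 0.09450 K/W
Q = ΔT/ΣR = (296 K − 277.46 K)/0.09450 = 196 W

Q = 196 W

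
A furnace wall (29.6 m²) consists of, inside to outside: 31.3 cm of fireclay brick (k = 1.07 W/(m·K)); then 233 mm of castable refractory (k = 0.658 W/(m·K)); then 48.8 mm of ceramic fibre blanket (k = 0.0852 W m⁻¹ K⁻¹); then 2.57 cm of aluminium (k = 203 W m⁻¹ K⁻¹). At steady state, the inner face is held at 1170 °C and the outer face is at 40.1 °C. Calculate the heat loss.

Q = 27.4 kW

Resistance network (inner→outer):
  R_fireclay brick = L/(kA) = 0.313/(1.07·29.6) = 0.009883 K/W
  R_castable refractory = L/(kA) = 0.233/(0.658·29.6) = 0.01196 K/W
  R_ceramic fibre blanket = L/(kA) = 0.0488/(0.0852·29.6) = 0.01935 K/W
  R_aluminium = L/(kA) = 0.0257/(203·29.6) = 4.277×10^-6 K/W
ΣR = 0.009883 + 0.01196 + 0.01935 + 4.277×10^-6 = 0.04120 K/W
Q = ΔT/ΣR = (1170 °C − 40.1 °C)/0.04120 = 27400 W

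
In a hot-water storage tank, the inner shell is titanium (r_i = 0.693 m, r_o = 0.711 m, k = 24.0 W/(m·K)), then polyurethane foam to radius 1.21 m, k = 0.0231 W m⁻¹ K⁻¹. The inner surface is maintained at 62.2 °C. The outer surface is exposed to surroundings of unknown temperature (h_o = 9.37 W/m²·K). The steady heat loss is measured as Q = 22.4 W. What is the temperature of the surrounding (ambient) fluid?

Series resistances:
  R_titanium = (1/0.693 − 1/0.711)/(4πk) = 0.03653/(4π·24.0) = 1.211×10^-4 K/W
  R_polyurethane foam = (1/0.711 − 1/1.21)/(4πk) = 0.5800/(4π·0.0231) = 1.998 K/W
  R_conv,out = 1/(4πr²h) = 1/(4π·1.21²·9.37) = 0.005801 K/W
ΣR = 2.004 K/W
ΔT = Q·ΣR = 22.4 × 2.004 = 44.89 K
Heat flows outward, so T_out = T_in − ΔT = 62.2 − 44.89 = 17.3 °C

T_out = 17.3 °C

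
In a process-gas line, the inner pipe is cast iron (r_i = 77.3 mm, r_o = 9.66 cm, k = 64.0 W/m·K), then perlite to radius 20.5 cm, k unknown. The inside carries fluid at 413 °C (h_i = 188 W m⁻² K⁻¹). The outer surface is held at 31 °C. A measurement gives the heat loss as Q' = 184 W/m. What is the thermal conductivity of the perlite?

ΣR = ΔT/Q' = |413 − 31|/184 = 2.076 m·K/W
Known resistances:
  R'_conv,in = 1/(2πr h) = 1/(2π·0.0773·188) = 0.01095 m·K/W
  R'_cast iron = ln(0.0966/0.0773)/(2πk) = 0.2229/(2π·64.0) = 5.543×10^-4 m·K/W
R_perlite = ΣR − ΣR_known = 2.076 − 0.01150 = 2.065 m·K/W
ln(r₂/r₁)/(2πk) = 2.065 ⇒ k = 0.7524/(2π·2.065) = 0.0580 W/m·K

k = 0.0580 W/m·K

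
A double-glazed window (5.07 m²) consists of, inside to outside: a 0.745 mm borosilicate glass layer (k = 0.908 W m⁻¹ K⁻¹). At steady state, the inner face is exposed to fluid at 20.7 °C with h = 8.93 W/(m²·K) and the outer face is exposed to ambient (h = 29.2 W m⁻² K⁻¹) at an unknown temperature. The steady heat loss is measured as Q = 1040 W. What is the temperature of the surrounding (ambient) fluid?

T_out = -9.46 °C

Series resistances:
  R_conv,in = 1/(hA) = 1/(8.93·5.07) = 0.02209 K/W
  R_borosilicate glass = L/(kA) = 7.45×10^-4/(0.908·5.07) = 1.618×10^-4 K/W
  R_conv,out = 1/(hA) = 1/(29.2·5.07) = 0.006755 K/W
ΣR = 0.02900 K/W
ΔT = Q·ΣR = 1040 × 0.02900 = 30.16 K
Heat flows outward, so T_out = T_in − ΔT = 20.7 − 30.16 = -9.46 °C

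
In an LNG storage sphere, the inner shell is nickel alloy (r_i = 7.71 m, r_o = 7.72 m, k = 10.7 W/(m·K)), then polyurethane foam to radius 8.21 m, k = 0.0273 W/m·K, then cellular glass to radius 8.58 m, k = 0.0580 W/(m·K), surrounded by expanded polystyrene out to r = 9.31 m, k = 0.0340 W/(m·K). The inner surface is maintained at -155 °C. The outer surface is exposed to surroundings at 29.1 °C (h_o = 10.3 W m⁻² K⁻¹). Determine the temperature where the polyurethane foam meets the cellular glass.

Treat each layer as a resistance in series:
  R_nickel alloy = (1/7.71 − 1/7.72)/(4πk) = 1.680×10^-4/(4π·10.7) = 1.249×10^-6 K/W
  R_polyurethane foam = (1/7.72 − 1/8.21)/(4πk) = 0.007731/(4π·0.0273) = 0.02254 K/W
  R_cellular glass = (1/8.21 − 1/8.58)/(4πk) = 0.005253/(4π·0.0580) = 0.007207 K/W
  R_expanded polystyrene = (1/8.58 − 1/9.31)/(4πk) = 0.009139/(4π·0.0340) = 0.02139 K/W
  R_conv,out = 1/(4πr²h) = 1/(4π·9.31²·10.3) = 8.914×10^-5 K/W
ΣR = 1.249×10^-6 + 0.02254 + 0.007207 + 0.02139 + 8.914×10^-5 = 0.05123 K/W
Q = ΔT/ΣR = (-155 °C − 29.1 °C)/0.05123 = -3594 W
From the inner boundary to the polyurethane foam/cellular glass interface, ΣR_partial = 0.02254 K/W.
T_interface = T_in − Q·ΣR_partial = -155 °C − (-3594)(0.02254) = -74.0 °C

T = -74.0 °C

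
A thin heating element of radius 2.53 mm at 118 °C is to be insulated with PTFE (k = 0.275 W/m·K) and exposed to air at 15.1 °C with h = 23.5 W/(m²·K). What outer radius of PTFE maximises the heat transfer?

For a cylinder, r_cr = k_ins/h = 0.275/23.5 = 0.0117 m = 1.17 cm

r_cr = 1.17 cm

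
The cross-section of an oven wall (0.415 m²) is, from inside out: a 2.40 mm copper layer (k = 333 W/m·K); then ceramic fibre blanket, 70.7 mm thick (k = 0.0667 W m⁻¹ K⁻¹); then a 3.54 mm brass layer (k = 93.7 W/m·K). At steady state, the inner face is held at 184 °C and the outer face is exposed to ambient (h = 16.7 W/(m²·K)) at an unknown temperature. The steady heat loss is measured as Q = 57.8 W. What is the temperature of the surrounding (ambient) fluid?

T_out = 28.0 °C

Series resistances:
  R_copper = L/(kA) = 0.00240/(333·0.415) = 1.737×10^-5 K/W
  R_ceramic fibre blanket = L/(kA) = 0.0707/(0.0667·0.415) = 2.554 K/W
  R_brass = L/(kA) = 0.00354/(93.7·0.415) = 9.104×10^-5 K/W
  R_conv,out = 1/(hA) = 1/(16.7·0.415) = 0.1443 K/W
ΣR = 2.699 K/W
ΔT = Q·ΣR = 57.8 × 2.699 = 156.0 K
Heat flows outward, so T_out = T_in − ΔT = 184 − 156.0 = 28.0 °C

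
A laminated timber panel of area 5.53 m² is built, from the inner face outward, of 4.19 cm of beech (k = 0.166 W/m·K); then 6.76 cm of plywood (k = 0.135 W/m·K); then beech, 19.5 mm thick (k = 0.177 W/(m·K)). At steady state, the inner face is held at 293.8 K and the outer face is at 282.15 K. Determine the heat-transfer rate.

Q = 74.6 W

Resistance network (inner→outer):
  R_beech = L/(kA) = 0.0419/(0.166·5.53) = 0.04564 K/W
  R_plywood = L/(kA) = 0.0676/(0.135·5.53) = 0.09055 K/W
  R_beech = L/(kA) = 0.0195/(0.177·5.53) = 0.01992 K/W
ΣR = 0.04564 + 0.09055 + 0.01992 = 0.1561 K/W
Q = ΔT/ΣR = (293.8 K − 282.15 K)/0.1561 = 74.6 W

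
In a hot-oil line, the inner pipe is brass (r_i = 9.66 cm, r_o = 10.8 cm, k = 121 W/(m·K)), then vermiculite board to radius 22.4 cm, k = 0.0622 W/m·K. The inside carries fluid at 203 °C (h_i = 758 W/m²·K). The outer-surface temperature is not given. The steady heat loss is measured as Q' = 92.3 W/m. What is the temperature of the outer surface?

Series resistances:
  R'_conv,in = 1/(2πr h) = 1/(2π·0.0966·758) = 0.002174 m·K/W
  R'_brass = ln(0.108/0.0966)/(2πk) = 0.1116/(2π·121) = 1.467×10^-4 m·K/W
  R'_vermiculite board = ln(0.224/0.108)/(2πk) = 0.7295/(2π·0.0622) = 1.867 m·K/W
ΣR = 1.869 m·K/W
ΔT = Q'·ΣR = 92.3 × 1.869 = 172.5 K
Heat flows outward, so T_out = T_in − ΔT = 203 − 172.5 = 30.5 °C

T_out = 30.5 °C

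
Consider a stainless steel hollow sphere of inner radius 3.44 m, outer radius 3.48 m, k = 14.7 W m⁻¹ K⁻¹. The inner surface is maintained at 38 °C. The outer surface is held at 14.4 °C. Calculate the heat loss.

Q = 1.30×10^6 W

Q = 4πk·ΔT/(1/r₁ − 1/r₂) = 4π × 14.7 × 23.6 / (1/3.44 − 1/3.48) = 1.30×10^6 W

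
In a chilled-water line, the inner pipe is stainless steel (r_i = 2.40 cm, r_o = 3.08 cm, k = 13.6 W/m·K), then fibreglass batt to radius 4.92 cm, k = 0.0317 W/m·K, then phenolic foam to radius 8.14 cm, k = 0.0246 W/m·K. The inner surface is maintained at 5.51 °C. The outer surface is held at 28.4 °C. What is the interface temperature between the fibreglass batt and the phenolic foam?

T = 15.1 °C

Series thermal resistances, inner to outer:
  R'_stainless steel = ln(0.0308/0.0240)/(2πk) = 0.2495/(2π·13.6) = 0.002919 m·K/W
  R'_fibreglass batt = ln(0.0492/0.0308)/(2πk) = 0.4684/(2π·0.0317) = 2.352 m·K/W
  R'_phenolic foam = ln(0.0814/0.0492)/(2πk) = 0.5035/(2π·0.0246) = 3.257 m·K/W
ΣR = 0.002919 + 2.352 + 3.257 = 5.612 m·K/W
Q' = ΔT/ΣR = (5.51 °C − 28.4 °C)/5.612 = -4.079 W/m
From the inner boundary to the fibreglass batt/phenolic foam interface, ΣR_partial = 2.355 m·K/W.
T_interface = T_in − Q'·ΣR_partial = 5.51 °C − (-4.079)(2.355) = 15.1 °C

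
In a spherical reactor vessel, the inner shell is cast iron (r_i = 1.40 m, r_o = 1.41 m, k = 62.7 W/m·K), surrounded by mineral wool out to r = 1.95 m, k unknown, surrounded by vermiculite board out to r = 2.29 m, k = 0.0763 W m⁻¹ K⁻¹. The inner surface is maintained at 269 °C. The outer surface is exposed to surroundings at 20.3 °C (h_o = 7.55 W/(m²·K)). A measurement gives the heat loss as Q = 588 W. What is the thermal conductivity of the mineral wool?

k = 0.0458 W/m·K

ΣR = ΔT/Q = |269 − 20.3|/588 = 0.4230 K/W
Known resistances:
  R_cast iron = (1/1.40 − 1/1.41)/(4πk) = 0.005066/(4π·62.7) = 6.429×10^-6 K/W
  R_vermiculite board = (1/1.95 − 1/2.29)/(4πk) = 0.07614/(4π·0.0763) = 0.07941 K/W
  R_conv,out = 1/(4πr²h) = 1/(4π·2.29²·7.55) = 0.002010 K/W
R_mineral wool = ΣR − ΣR_known = 0.4230 − 0.08143 = 0.3416 K/W
(1/r₁−1/r₂)/(4πk) = 0.3416 ⇒ k = 0.1964/(4π·0.3416) = 0.0458 W/m·K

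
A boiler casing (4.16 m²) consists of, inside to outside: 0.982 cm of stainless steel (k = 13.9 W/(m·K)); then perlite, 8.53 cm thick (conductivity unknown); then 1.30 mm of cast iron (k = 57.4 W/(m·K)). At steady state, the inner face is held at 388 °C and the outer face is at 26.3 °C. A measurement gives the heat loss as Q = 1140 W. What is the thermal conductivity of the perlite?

k = 0.0647 W/m·K

ΣR = ΔT/Q = |388 − 26.3|/1140 = 0.3173 K/W
Known resistances:
  R_stainless steel = L/(kA) = 0.00982/(13.9·4.16) = 1.698×10^-4 K/W
  R_cast iron = L/(kA) = 0.00130/(57.4·4.16) = 5.444×10^-6 K/W
R_perlite = ΣR − ΣR_known = 0.3173 − 1.752×10^-4 = 0.3171 K/W
L/(kA) = 0.3171 ⇒ k = 0.0853/(0.3171·4.16) = 0.0647 W/m·K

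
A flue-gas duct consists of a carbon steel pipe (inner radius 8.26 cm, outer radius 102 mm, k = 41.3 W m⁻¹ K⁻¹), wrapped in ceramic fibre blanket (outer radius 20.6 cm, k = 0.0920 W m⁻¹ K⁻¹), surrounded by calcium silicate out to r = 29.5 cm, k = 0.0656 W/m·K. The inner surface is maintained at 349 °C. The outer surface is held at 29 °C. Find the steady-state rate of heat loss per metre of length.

Q' = 153 W/m

Resistance network (inner→outer):
  R'_carbon steel = ln(0.102/0.0826)/(2πk) = 0.2110/(2π·41.3) = 8.130×10^-4 m·K/W
  R'_ceramic fibre blanket = ln(0.206/0.102)/(2πk) = 0.7029/(2π·0.0920) = 1.216 m·K/W
  R'_calcium silicate = ln(0.295/0.206)/(2πk) = 0.3591/(2π·0.0656) = 0.8712 m·K/W
ΣR = 8.130×10^-4 + 1.216 + 0.8712 = 2.088 m·K/W
Q' = ΔT/ΣR = (349 °C − 29 °C)/2.088 = 153 W/m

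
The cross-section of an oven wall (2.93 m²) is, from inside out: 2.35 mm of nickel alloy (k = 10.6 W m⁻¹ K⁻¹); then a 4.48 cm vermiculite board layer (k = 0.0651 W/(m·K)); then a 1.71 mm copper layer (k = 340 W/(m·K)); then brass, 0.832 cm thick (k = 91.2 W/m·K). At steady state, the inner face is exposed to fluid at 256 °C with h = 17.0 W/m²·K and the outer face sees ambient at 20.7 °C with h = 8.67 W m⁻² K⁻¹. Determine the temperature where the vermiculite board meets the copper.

T = 52.2 °C

Resistance network (inner→outer):
  R_conv,in = 1/(hA) = 1/(17.0·2.93) = 0.02008 K/W
  R_nickel alloy = L/(kA) = 0.00235/(10.6·2.93) = 7.566×10^-5 K/W
  R_vermiculite board = L/(kA) = 0.0448/(0.0651·2.93) = 0.2349 K/W
  R_copper = L/(kA) = 0.00171/(340·2.93) = 1.717×10^-6 K/W
  R_brass = L/(kA) = 0.00832/(91.2·2.93) = 3.114×10^-5 K/W
  R_conv,out = 1/(hA) = 1/(8.67·2.93) = 0.03937 K/W
ΣR = 0.02008 + 7.566×10^-5 + 0.2349 + 1.717×10^-6 + 3.114×10^-5 + 0.03937 = 0.2945 K/W
Q = ΔT/ΣR = (256 °C − 20.7 °C)/0.2945 = 799.0 W
From the inner boundary to the vermiculite board/copper interface, ΣR_partial = 0.2551 K/W.
T_interface = T_in − Q·ΣR_partial = 256 °C − (799.0)(0.2551) = 52.2 °C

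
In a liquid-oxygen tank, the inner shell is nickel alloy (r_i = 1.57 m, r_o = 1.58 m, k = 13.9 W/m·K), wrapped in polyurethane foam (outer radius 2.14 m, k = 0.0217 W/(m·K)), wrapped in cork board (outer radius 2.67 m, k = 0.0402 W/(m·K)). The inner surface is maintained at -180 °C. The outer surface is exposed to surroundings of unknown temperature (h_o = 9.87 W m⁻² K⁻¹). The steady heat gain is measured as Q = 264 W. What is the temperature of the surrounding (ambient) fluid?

T_out = 29.1 °C

Sum the resistances:
  R_nickel alloy = (1/1.57 − 1/1.58)/(4πk) = 0.004031/(4π·13.9) = 2.308×10^-5 K/W
  R_polyurethane foam = (1/1.58 − 1/2.14)/(4πk) = 0.1656/(4π·0.0217) = 0.6074 K/W
  R_cork board = (1/2.14 − 1/2.67)/(4πk) = 0.09276/(4π·0.0402) = 0.1836 K/W
  R_conv,out = 1/(4πr²h) = 1/(4π·2.67²·9.87) = 0.001131 K/W
ΣR = 0.7921 K/W
ΔT = Q·ΣR = 264 × 0.7921 = 209.1 K
Heat flows inward, so T_out = T_in + ΔT = -180 + 209.1 = 29.1 °C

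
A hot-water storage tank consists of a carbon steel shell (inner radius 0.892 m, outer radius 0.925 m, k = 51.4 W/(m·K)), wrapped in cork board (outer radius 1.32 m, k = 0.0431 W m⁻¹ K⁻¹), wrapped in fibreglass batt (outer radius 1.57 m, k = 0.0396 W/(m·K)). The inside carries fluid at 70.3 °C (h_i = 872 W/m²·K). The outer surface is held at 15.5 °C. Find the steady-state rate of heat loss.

Q = 65.2 W

Treat each layer as a resistance in series:
  R_conv,in = 1/(4πr²h) = 1/(4π·0.892²·872) = 1.147×10^-4 K/W
  R_carbon steel = (1/0.892 − 1/0.925)/(4πk) = 0.04000/(4π·51.4) = 6.192×10^-5 K/W
  R_cork board = (1/0.925 − 1/1.32)/(4πk) = 0.3235/(4π·0.0431) = 0.5973 K/W
  R_fibreglass batt = (1/1.32 − 1/1.57)/(4πk) = 0.1206/(4π·0.0396) = 0.2424 K/W
ΣR = 1.147×10^-4 + 6.192×10^-5 + 0.5973 + 0.2424 = 0.8399 K/W
Q = ΔT/ΣR = (70.3 °C − 15.5 °C)/0.8399 = 65.2 W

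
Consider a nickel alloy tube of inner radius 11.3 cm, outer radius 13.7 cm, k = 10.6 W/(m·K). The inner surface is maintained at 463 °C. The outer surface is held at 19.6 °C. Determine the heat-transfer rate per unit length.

Q' = 153 kW/m

Q' = 2πk·ΔT/ln(r₂/r₁) = 2π × 10.6 × 443.4 / ln(0.137/0.113) = 1.53×10^5 W/m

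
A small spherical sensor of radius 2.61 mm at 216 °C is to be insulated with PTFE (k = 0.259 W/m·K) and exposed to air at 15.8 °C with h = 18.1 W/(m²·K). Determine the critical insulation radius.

r_cr = 2.86 cm

For a sphere, r_cr = 2k_ins/h = 2·0.259/18.1 = 0.0286 m = 2.86 cm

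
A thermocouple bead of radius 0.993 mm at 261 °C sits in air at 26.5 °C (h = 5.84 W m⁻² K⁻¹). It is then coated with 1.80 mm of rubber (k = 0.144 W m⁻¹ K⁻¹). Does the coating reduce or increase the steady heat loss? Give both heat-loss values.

increases: 0.0170 → 0.111 W

Critical radius for a sphere: r_cr = 2k/h = 0.0493 m = 4.93 cm.
Outer radius after coating: r₂ = 9.93×10^-4 + 0.00180 = 0.002793 m.
Since r₁ < r_cr and r₂ ≤ r_cr, the coating moves toward the maximum at r_cr — heat loss rises.
Bare: R = 1/(4πr₁²h) = 13820 K/W; Q = 234.5/13820 = 0.0170 W.
Coated: R = R_cond + R_conv = 2105 K/W; Q = 234.5/2105 = 0.111 W.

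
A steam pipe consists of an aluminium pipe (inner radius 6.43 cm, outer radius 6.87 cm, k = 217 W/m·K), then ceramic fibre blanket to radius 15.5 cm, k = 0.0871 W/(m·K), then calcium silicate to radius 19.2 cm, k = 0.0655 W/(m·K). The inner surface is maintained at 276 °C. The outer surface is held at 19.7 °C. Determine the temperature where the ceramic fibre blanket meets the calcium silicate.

T = 86.1 °C

Treat each layer as a resistance in series:
  R'_aluminium = ln(0.0687/0.0643)/(2πk) = 0.06619/(2π·217) = 4.855×10^-5 m·K/W
  R'_ceramic fibre blanket = ln(0.155/0.0687)/(2πk) = 0.8137/(2π·0.0871) = 1.487 m·K/W
  R'_calcium silicate = ln(0.192/0.155)/(2πk) = 0.2141/(2π·0.0655) = 0.5202 m·K/W
ΣR = 4.855×10^-5 + 1.487 + 0.5202 = 2.007 m·K/W
Q' = ΔT/ΣR = (276 °C − 19.7 °C)/2.007 = 127.7 W/m
From the inner boundary to the ceramic fibre blanket/calcium silicate interface, ΣR_partial = 1.487 m·K/W.
T_interface = T_in − Q'·ΣR_partial = 276 °C − (127.7)(1.487) = 86.1 °C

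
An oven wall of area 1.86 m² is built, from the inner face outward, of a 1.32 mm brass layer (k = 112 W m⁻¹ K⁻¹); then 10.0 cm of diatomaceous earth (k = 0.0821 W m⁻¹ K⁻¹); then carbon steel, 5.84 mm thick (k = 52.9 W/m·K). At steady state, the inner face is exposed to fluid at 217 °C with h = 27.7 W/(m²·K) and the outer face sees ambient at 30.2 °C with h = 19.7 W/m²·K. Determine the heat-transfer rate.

Series thermal resistances, inner to outer:
  R_conv,in = 1/(hA) = 1/(27.7·1.86) = 0.01941 K/W
  R_brass = L/(kA) = 0.00132/(112·1.86) = 6.336×10^-6 K/W
  R_diatomaceous earth = L/(kA) = 0.100/(0.0821·1.86) = 0.6549 K/W
  R_carbon steel = L/(kA) = 0.00584/(52.9·1.86) = 5.935×10^-5 K/W
  R_conv,out = 1/(hA) = 1/(19.7·1.86) = 0.02729 K/W
ΣR = 0.01941 + 6.336×10^-6 + 0.6549 + 5.935×10^-5 + 0.02729 = 0.7017 K/W
Q = ΔT/ΣR = (217 °C − 30.2 °C)/0.7017 = 266 W

Q = 266 W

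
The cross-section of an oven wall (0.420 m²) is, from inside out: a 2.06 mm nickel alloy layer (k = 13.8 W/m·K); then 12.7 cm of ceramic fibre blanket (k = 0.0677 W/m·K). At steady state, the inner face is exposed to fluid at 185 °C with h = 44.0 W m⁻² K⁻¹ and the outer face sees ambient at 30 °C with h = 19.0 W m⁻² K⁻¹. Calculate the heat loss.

Series thermal resistances, inner to outer:
  R_conv,in = 1/(hA) = 1/(44.0·0.420) = 0.05411 K/W
  R_nickel alloy = L/(kA) = 0.00206/(13.8·0.420) = 3.554×10^-4 K/W
  R_ceramic fibre blanket = L/(kA) = 0.127/(0.0677·0.420) = 4.466 K/W
  R_conv,out = 1/(hA) = 1/(19.0·0.420) = 0.1253 K/W
ΣR = 0.05411 + 3.554×10^-4 + 4.466 + 0.1253 = 4.646 K/W
Q = ΔT/ΣR = (185 °C − 30 °C)/4.646 = 33.4 W

Q = 33.4 W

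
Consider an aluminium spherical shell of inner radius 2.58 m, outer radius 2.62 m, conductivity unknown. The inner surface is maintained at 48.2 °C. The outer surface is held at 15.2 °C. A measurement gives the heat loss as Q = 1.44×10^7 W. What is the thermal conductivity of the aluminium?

k = 205 W/m·K

ΣR = ΔT/Q = |48.2 − 15.2|/1.44×10^7 = 2.292×10^-6 K/W
(1/r₁−1/r₂)/(4πk) = 2.292×10^-6 ⇒ k = 0.005918/(4π·2.292×10^-6) = 205 W/m·K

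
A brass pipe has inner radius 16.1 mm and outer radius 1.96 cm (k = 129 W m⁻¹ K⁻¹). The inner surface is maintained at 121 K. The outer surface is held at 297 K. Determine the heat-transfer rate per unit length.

Q' = 725 kW/m

Q' = 2πk·ΔT/ln(r₂/r₁) = 2π × 129 × 176 / ln(0.0196/0.0161) = 7.25×10^5 W/m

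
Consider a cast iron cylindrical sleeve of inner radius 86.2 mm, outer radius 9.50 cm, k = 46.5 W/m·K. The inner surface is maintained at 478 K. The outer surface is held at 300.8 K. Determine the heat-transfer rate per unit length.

Q' = 2πk·ΔT/ln(r₂/r₁) = 2π × 46.5 × 177.2 / ln(0.0950/0.0862) = 5.33×10^5 W/m

Q' = 5.33×10^5 W/m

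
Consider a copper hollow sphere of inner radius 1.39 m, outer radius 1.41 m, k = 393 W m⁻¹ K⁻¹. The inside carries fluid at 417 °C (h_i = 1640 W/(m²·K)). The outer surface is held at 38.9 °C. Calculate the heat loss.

Q = 13900 kW

Series thermal resistances, inner to outer:
  R_conv,in = 1/(4πr²h) = 1/(4π·1.39²·1640) = 2.511×10^-5 K/W
  R_copper = (1/1.39 − 1/1.41)/(4πk) = 0.01020/(4π·393) = 2.066×10^-6 K/W
ΣR = 2.511×10^-5 + 2.066×10^-6 = 2.718×10^-5 K/W
Q = ΔT/ΣR = (417 °C − 38.9 °C)/2.718×10^-5 = 1.39×10^7 W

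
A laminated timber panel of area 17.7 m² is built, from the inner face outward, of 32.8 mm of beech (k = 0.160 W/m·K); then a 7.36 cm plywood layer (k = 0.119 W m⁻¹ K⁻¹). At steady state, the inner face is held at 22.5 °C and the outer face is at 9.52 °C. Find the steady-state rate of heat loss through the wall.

Treat each layer as a resistance in series:
  R_beech = L/(kA) = 0.0328/(0.160·17.7) = 0.01158 K/W
  R_plywood = L/(kA) = 0.0736/(0.119·17.7) = 0.03494 K/W
ΣR = 0.01158 + 0.03494 = 0.04652 K/W
Q = ΔT/ΣR = (22.5 °C − 9.52 °C)/0.04652 = 279 W

Q = 279 W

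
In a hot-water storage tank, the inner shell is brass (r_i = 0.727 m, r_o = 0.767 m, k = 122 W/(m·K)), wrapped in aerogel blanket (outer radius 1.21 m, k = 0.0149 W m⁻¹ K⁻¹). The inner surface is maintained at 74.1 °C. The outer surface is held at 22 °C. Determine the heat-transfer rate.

Resistance network (inner→outer):
  R_brass = (1/0.727 − 1/0.767)/(4πk) = 0.07173/(4π·122) = 4.679×10^-5 K/W
  R_aerogel blanket = (1/0.767 − 1/1.21)/(4πk) = 0.4773/(4π·0.0149) = 2.549 K/W
ΣR = 4.679×10^-5 + 2.549 = 2.549 K/W
Q = ΔT/ΣR = (74.1 °C − 22 °C)/2.549 = 20.4 W

Q = 20.4 W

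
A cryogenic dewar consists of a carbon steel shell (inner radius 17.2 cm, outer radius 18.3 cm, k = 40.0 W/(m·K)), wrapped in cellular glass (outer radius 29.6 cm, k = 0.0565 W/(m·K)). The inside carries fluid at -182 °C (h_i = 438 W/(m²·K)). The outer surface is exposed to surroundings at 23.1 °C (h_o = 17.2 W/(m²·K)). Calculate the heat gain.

Q = 68.4 W

Treat each layer as a resistance in series:
  R_conv,in = 1/(4πr²h) = 1/(4π·0.172²·438) = 0.006141 K/W
  R_carbon steel = (1/0.172 − 1/0.183)/(4πk) = 0.3495/(4π·40.0) = 6.953×10^-4 K/W
  R_cellular glass = (1/0.183 − 1/0.296)/(4πk) = 2.086/(4π·0.0565) = 2.938 K/W
  R_conv,out = 1/(4πr²h) = 1/(4π·0.296²·17.2) = 0.05281 K/W
ΣR = 0.006141 + 6.953×10^-4 + 2.938 + 0.05281 = 2.998 K/W
Q = ΔT/ΣR = (-182 °C − 23.1 °C)/2.998 = -68.4 W
(Negative Q ⇒ heat flows inward; heat gain = 68.4 W.)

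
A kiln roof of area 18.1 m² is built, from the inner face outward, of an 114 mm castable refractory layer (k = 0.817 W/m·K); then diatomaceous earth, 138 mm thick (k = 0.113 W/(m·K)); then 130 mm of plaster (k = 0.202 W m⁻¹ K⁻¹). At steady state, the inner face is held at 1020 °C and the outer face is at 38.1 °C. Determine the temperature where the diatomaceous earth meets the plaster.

Series thermal resistances, inner to outer:
  R_castable refractory = L/(kA) = 0.114/(0.817·18.1) = 0.007709 K/W
  R_diatomaceous earth = L/(kA) = 0.138/(0.113·18.1) = 0.06747 K/W
  R_plaster = L/(kA) = 0.130/(0.202·18.1) = 0.03556 K/W
ΣR = 0.007709 + 0.06747 + 0.03556 = 0.1107 K/W
Q = ΔT/ΣR = (1020 °C − 38.1 °C)/0.1107 = 8870 W
From the inner boundary to the diatomaceous earth/plaster interface, ΣR_partial = 0.07518 K/W.
T_interface = T_in − Q·ΣR_partial = 1020 °C − (8870)(0.07518) = 353 °C

T = 353 °C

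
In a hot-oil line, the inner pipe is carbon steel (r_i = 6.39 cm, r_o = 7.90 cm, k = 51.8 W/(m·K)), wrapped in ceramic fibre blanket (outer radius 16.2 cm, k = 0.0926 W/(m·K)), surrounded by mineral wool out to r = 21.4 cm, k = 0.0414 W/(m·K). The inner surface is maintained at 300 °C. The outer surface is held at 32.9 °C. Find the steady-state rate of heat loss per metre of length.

Q' = 116 W/m

Treat each layer as a resistance in series:
  R'_carbon steel = ln(0.0790/0.0639)/(2πk) = 0.2121/(2π·51.8) = 6.518×10^-4 m·K/W
  R'_ceramic fibre blanket = ln(0.162/0.0790)/(2πk) = 0.7181/(2π·0.0926) = 1.234 m·K/W
  R'_mineral wool = ln(0.214/0.162)/(2πk) = 0.2784/(2π·0.0414) = 1.070 m·K/W
ΣR = 6.518×10^-4 + 1.234 + 1.070 = 2.305 m·K/W
Q' = ΔT/ΣR = (300 °C − 32.9 °C)/2.305 = 116 W/m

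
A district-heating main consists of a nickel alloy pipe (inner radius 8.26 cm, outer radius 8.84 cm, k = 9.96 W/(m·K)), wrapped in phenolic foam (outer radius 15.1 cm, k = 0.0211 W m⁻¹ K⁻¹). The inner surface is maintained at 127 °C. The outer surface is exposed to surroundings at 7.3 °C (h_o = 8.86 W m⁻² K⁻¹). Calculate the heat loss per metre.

Q' = 28.8 W/m

Series thermal resistances, inner to outer:
  R'_nickel alloy = ln(0.0884/0.0826)/(2πk) = 0.06786/(2π·9.96) = 0.001084 m·K/W
  R'_phenolic foam = ln(0.151/0.0884)/(2πk) = 0.5354/(2π·0.0211) = 4.039 m·K/W
  R'_conv,out = 1/(2πr h) = 1/(2π·0.151·8.86) = 0.1190 m·K/W
ΣR = 0.001084 + 4.039 + 0.1190 = 4.159 m·K/W
Q' = ΔT/ΣR = (127 °C − 7.3 °C)/4.159 = 28.8 W/m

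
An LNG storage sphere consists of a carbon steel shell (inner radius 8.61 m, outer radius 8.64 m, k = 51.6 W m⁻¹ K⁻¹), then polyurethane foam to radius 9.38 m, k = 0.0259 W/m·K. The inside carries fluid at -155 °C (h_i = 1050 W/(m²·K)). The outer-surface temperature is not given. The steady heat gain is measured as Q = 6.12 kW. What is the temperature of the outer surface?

Sum the resistances:
  R_conv,in = 1/(4πr²h) = 1/(4π·8.61²·1050) = 1.022×10^-6 K/W
  R_carbon steel = (1/8.61 − 1/8.64)/(4πk) = 4.033×10^-4/(4π·51.6) = 6.219×10^-7 K/W
  R_polyurethane foam = (1/8.64 − 1/9.38)/(4πk) = 0.009131/(4π·0.0259) = 0.02805 K/W
ΣR = 0.02806 K/W
ΔT = Q·ΣR = 6120 × 0.02806 = 171.7 K
Heat flows inward, so T_out = T_in + ΔT = -155 + 171.7 = 16.7 °C

T_out = 16.7 °C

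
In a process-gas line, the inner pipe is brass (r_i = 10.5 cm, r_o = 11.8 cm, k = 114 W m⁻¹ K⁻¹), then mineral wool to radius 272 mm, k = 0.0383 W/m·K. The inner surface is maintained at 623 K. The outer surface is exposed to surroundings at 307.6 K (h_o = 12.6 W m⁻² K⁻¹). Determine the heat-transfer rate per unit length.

Resistance network (inner→outer):
  R'_brass = ln(0.118/0.105)/(2πk) = 0.1167/(2π·114) = 1.630×10^-4 m·K/W
  R'_mineral wool = ln(0.272/0.118)/(2πk) = 0.8351/(2π·0.0383) = 3.470 m·K/W
  R'_conv,out = 1/(2πr h) = 1/(2π·0.272·12.6) = 0.04644 m·K/W
ΣR = 1.630×10^-4 + 3.470 + 0.04644 = 3.517 m·K/W
Q' = ΔT/ΣR = (623 K − 307.6 K)/3.517 = 89.7 W/m

Q' = 89.7 W/m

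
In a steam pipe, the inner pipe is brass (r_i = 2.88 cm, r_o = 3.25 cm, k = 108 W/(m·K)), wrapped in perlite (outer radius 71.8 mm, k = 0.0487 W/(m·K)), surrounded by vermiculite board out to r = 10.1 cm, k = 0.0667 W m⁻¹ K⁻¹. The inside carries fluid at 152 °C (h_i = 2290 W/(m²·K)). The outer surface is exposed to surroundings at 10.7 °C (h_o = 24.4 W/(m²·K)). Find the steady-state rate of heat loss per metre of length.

Q' = 40.7 W/m

Series thermal resistances, inner to outer:
  R'_conv,in = 1/(2πr h) = 1/(2π·0.0288·2290) = 0.002413 m·K/W
  R'_brass = ln(0.0325/0.0288)/(2πk) = 0.1209/(2π·108) = 1.781×10^-4 m·K/W
  R'_perlite = ln(0.0718/0.0325)/(2πk) = 0.7926/(2π·0.0487) = 2.590 m·K/W
  R'_vermiculite board = ln(0.101/0.0718)/(2πk) = 0.3412/(2π·0.0667) = 0.8142 m·K/W
  R'_conv,out = 1/(2πr h) = 1/(2π·0.101·24.4) = 0.06458 m·K/W
ΣR = 0.002413 + 1.781×10^-4 + 2.590 + 0.8142 + 0.06458 = 3.471 m·K/W
Q' = ΔT/ΣR = (152 °C − 10.7 °C)/3.471 = 40.7 W/m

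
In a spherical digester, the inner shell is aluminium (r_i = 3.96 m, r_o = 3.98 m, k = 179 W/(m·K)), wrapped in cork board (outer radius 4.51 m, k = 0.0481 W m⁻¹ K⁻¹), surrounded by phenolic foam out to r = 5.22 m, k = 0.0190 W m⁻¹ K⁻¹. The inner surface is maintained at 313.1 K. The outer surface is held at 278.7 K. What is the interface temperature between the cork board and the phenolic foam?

T = 303.5 K

Resistance network (inner→outer):
  R_aluminium = (1/3.96 − 1/3.98)/(4πk) = 0.001269/(4π·179) = 5.641×10^-7 K/W
  R_cork board = (1/3.98 − 1/4.51)/(4πk) = 0.02953/(4π·0.0481) = 0.04885 K/W
  R_phenolic foam = (1/4.51 − 1/5.22)/(4πk) = 0.03016/(4π·0.0190) = 0.1263 K/W
ΣR = 5.641×10^-7 + 0.04885 + 0.1263 = 0.1752 K/W
Q = ΔT/ΣR = (313.1 K − 278.7 K)/0.1752 = 196.3 W
From the inner boundary to the cork board/phenolic foam interface, ΣR_partial = 0.04885 K/W.
T_interface = T_in − Q·ΣR_partial = 313.1 K − (196.3)(0.04885) = 303.5 K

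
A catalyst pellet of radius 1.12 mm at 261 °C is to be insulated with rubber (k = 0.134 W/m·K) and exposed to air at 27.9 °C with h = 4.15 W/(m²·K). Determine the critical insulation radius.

r_cr = 6.46 cm

For a sphere, r_cr = 2k_ins/h = 2·0.134/4.15 = 0.0646 m = 6.46 cm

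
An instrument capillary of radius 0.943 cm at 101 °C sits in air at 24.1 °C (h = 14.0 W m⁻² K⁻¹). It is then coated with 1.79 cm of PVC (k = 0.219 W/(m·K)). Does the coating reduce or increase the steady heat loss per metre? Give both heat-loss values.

Critical radius for a cylinder: r_cr = k/h = 0.0156 m = 1.56 cm.
Outer radius after coating: r₂ = 0.00943 + 0.0179 = 0.02733 m.
r₁ < r_cr < r₂: heat loss rises to a maximum at r_cr then falls. Whether the coating helps depends on whether Q(r₂) has dropped back below Q(r₁).
Bare: R = 1/(2πr₁h) = 1.206 m·K/W; Q = 76.9/1.206 = 63.8 W/m.
Coated: R = R_cond + R_conv = 1.189 m·K/W; Q = 76.9/1.189 = 64.7 W/m.

increases: 63.8 → 64.7 W/m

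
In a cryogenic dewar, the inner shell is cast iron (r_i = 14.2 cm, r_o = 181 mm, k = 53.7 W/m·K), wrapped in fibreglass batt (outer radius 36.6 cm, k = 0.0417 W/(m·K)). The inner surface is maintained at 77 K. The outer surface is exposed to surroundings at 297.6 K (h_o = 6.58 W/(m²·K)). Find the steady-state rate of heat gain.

Q = 40.7 W

Treat each layer as a resistance in series:
  R_cast iron = (1/0.142 − 1/0.181)/(4πk) = 1.517/(4π·53.7) = 0.002249 K/W
  R_fibreglass batt = (1/0.181 − 1/0.366)/(4πk) = 2.793/(4π·0.0417) = 5.329 K/W
  R_conv,out = 1/(4πr²h) = 1/(4π·0.366²·6.58) = 0.09028 K/W
ΣR = 0.002249 + 5.329 + 0.09028 = 5.422 K/W
Q = ΔT/ΣR = (77 K − 297.6 K)/5.422 = -40.7 W
(Negative Q ⇒ heat flows inward; heat gain = 40.7 W.)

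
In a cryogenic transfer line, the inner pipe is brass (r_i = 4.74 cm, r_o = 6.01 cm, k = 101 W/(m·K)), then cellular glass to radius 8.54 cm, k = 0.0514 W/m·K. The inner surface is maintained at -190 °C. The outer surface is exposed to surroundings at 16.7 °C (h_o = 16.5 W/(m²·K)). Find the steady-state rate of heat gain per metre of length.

Q' = 172 W/m

Series thermal resistances, inner to outer:
  R'_brass = ln(0.0601/0.0474)/(2πk) = 0.2374/(2π·101) = 3.741×10^-4 m·K/W
  R'_cellular glass = ln(0.0854/0.0601)/(2πk) = 0.3513/(2π·0.0514) = 1.088 m·K/W
  R'_conv,out = 1/(2πr h) = 1/(2π·0.0854·16.5) = 0.1129 m·K/W
ΣR = 3.741×10^-4 + 1.088 + 0.1129 = 1.201 m·K/W
Q' = ΔT/ΣR = (-190 °C − 16.7 °C)/1.201 = -172 W/m
(Negative Q' ⇒ heat flows inward; heat gain = 172 W/m.)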